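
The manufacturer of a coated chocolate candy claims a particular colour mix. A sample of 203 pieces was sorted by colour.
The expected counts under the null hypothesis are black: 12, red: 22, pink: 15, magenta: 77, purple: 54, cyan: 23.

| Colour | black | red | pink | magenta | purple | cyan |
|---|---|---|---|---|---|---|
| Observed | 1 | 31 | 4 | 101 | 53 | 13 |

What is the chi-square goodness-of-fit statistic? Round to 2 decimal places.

black: (1 − 12)²/12 = 121/12 = 10.083
red: (31 − 22)²/22 = 81/22 = 3.682
pink: (4 − 15)²/15 = 121/15 = 8.067
magenta: (101 − 77)²/77 = 576/77 = 7.481
purple: (53 − 54)²/54 = 1/54 = 0.019
cyan: (13 − 23)²/23 = 100/23 = 4.348
Sum = 33.68

33.68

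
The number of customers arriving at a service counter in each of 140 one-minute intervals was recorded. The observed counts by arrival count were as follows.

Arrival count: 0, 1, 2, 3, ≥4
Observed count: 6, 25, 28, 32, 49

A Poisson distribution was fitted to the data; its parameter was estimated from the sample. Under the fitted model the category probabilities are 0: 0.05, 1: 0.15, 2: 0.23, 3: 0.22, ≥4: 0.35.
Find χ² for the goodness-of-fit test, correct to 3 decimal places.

1.499

Expected counts E_i = n·p_i: 140×0.05 = 7, 140×0.15 = 21, 140×0.23 = 32.2, 140×0.22 = 30.8, 140×0.35 = 49.
χ² = (6−7)²/7 + (25−21)²/21 + (28−32.2)²/32.2 + (32−30.8)²/30.8 + (49−49)²/49
   = 0.1429 + 0.7619 + 0.5478 + 0.0468 + 0.0000
Sum = 1.499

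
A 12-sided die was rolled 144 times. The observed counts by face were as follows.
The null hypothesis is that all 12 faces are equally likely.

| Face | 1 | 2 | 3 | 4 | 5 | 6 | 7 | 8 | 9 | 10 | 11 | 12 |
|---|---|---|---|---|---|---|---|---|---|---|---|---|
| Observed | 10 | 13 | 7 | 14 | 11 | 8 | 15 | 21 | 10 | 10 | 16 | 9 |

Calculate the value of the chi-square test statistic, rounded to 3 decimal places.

14.500

Expected count for each of the 12 categories: 144/12 = 12.
χ² = (10−12)²/12 + (13−12)²/12 + (7−12)²/12 + (14−12)²/12 + (11−12)²/12 + (8−12)²/12 + (15−12)²/12 + (21−12)²/12 + (10−12)²/12 + (10−12)²/12 + (16−12)²/12 + (9−12)²/12
   = 0.3333 + 0.0833 + 2.0833 + 0.3333 + 0.0833 + 1.3333 + 0.7500 + 6.7500 + 0.3333 + 0.3333 + 1.3333 + 0.7500
Sum = 14.500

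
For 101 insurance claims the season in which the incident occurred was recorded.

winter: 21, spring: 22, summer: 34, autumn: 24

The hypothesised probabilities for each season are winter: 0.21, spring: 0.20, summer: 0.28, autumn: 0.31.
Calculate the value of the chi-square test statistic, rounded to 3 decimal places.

Expected counts E_i = n·p_i: 101×0.21 = 21.21, 101×0.20 = 20.2, 101×0.28 = 28.28, 101×0.31 = 31.31.
χ² = (21−21.21)²/21.21 + (22−20.2)²/20.2 + (34−28.28)²/28.28 + (24−31.31)²/31.31
   = 0.0021 + 0.1604 + 1.1569 + 1.7067
Sum = 3.026

3.026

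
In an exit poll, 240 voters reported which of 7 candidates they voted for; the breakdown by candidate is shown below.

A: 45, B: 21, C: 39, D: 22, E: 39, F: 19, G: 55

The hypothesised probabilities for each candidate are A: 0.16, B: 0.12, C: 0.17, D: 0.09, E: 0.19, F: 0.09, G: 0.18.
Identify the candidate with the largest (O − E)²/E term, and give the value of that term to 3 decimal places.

G, 3.223

Expected counts E_i = n·p_i: 240×0.16 = 38.4, 240×0.12 = 28.8, 240×0.17 = 40.8, 240×0.09 = 21.6, 240×0.19 = 45.6, 240×0.09 = 21.6, 240×0.18 = 43.2.
cat         O        E   (O−E)²/E
A          45     38.4     1.1344
B          21     28.8     2.1125
C          39     40.8     0.0794
D          22     21.6     0.0074
E          39     45.6     0.9553
F          19     21.6     0.3130
G          55     43.2     3.2231
The largest term is for G: 3.223.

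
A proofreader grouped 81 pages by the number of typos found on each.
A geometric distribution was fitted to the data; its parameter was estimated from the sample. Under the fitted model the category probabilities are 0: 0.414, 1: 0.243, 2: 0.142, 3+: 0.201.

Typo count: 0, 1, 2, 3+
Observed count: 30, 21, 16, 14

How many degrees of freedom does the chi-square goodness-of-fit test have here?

2

There are k = 4 categories and 1 parameter estimated from the data, so df = 4 − 1 − 1 = 2.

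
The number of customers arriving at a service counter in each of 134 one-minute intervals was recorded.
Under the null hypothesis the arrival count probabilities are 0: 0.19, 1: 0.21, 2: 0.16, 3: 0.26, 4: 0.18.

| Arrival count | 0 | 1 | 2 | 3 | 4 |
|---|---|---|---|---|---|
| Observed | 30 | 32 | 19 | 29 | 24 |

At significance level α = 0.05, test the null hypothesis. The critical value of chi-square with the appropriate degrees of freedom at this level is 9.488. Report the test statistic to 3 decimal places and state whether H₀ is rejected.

Expected counts E_i = n·p_i: 134×0.19 = 25.46, 134×0.21 = 28.14, 134×0.16 = 21.44, 134×0.26 = 34.84, 134×0.18 = 24.12.
cat         O        E   (O−E)²/E
0          30    25.46     0.8096
1          32    28.14     0.5295
2          19    21.44     0.2777
3          29    34.84     0.9789
4          24    24.12     0.0006
Sum = 2.596
df = 4. Since 2.596 < 9.488, we do not reject H₀.

2.596; do not reject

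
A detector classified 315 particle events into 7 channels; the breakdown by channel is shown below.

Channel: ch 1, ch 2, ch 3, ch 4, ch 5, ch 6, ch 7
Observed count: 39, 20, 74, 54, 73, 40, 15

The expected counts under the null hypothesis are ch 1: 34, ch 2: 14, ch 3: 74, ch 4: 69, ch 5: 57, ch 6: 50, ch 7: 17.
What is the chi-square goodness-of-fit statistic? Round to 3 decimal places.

χ² = (39−34)²/34 + (20−14)²/14 + (74−74)²/74 + (54−69)²/69 + (73−57)²/57 + (40−50)²/50 + (15−17)²/17
   = 0.7353 + 2.5714 + 0.0000 + 3.2609 + 4.4912 + 2.0000 + 0.2353
Sum = 13.294

13.294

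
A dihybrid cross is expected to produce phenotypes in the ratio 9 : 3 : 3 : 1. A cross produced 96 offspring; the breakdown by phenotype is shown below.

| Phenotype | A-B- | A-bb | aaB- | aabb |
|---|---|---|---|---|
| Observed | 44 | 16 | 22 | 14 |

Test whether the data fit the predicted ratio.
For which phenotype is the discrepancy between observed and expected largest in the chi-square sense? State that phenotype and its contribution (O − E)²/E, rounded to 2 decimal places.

Ratio total = 16. Expected counts: 96×9/16 = 54, 96×3/16 = 18, 96×3/16 = 18, 96×1/16 = 6.
χ² = (44−54)²/54 + (16−18)²/18 + (22−18)²/18 + (14−6)²/6
   = 1.852 + 0.222 + 0.889 + 10.667
The largest term is for aabb: 10.67.

aabb, 10.67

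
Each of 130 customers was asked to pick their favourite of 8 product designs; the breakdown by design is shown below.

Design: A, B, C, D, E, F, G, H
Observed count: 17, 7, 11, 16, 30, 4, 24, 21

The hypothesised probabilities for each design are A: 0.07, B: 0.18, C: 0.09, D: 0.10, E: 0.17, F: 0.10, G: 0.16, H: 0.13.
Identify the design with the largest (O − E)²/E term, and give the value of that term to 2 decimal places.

Expected counts E_i = n·p_i: 130×0.07 = 9.1, 130×0.18 = 23.4, 130×0.09 = 11.7, 130×0.10 = 13, 130×0.17 = 22.1, 130×0.10 = 13, 130×0.16 = 20.8, 130×0.13 = 16.9.
χ² = (17−9.1)²/9.1 + (7−23.4)²/23.4 + (11−11.7)²/11.7 + (16−13)²/13 + (30−22.1)²/22.1 + (4−13)²/13 + (24−20.8)²/20.8 + (21−16.9)²/16.9
   = 6.858 + 11.494 + 0.042 + 0.692 + 2.824 + 6.231 + 0.492 + 0.995
The largest term is for B: 11.49.

B, 11.49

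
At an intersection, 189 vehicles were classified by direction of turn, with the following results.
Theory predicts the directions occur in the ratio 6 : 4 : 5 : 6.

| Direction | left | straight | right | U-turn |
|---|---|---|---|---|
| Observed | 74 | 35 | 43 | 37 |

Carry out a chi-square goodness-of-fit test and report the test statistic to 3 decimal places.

12.876

Ratio total = 21. Expected counts: 189×6/21 = 54, 189×4/21 = 36, 189×5/21 = 45, 189×6/21 = 54.
cat           O        E   (O−E)²/E
left         74       54     7.4074
straight     35       36     0.0278
right        43       45     0.0889
U-turn       37       54     5.3519
Sum = 12.876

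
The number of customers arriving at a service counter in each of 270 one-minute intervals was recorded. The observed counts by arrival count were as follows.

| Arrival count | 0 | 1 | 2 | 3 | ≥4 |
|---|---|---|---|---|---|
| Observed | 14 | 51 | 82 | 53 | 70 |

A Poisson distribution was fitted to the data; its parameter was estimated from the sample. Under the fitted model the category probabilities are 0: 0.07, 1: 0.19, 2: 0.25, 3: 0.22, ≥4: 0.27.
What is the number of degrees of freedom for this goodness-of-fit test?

There are k = 5 categories and 1 parameter estimated from the data, so df = 5 − 1 − 1 = 3.

3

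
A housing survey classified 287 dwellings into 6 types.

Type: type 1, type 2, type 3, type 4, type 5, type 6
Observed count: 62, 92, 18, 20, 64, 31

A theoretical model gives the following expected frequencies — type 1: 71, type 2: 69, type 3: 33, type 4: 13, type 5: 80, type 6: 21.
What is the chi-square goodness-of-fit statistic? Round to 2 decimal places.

27.36

χ² = (62−71)²/71 + (92−69)²/69 + (18−33)²/33 + (20−13)²/13 + (64−80)²/80 + (31−21)²/21
   = 1.141 + 7.667 + 6.818 + 3.769 + 3.200 + 4.762
Sum = 27.36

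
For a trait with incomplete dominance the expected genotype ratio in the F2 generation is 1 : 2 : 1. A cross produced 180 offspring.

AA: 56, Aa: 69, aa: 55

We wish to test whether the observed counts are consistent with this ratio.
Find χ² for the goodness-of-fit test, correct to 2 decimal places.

Ratio total = 4. Expected counts: 180×1/4 = 45, 180×2/4 = 90, 180×1/4 = 45.
cat         O        E   (O−E)²/E
AA         56       45      2.689
Aa         69       90      4.900
aa         55       45      2.222
Sum = 9.81

9.81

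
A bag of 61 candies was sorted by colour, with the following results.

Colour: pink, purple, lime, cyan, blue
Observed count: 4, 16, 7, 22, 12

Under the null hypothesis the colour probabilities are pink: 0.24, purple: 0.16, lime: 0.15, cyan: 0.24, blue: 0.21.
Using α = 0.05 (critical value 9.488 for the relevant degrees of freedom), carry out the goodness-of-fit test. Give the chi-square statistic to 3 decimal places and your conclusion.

15.979; reject

Expected counts E_i = n·p_i: 61×0.24 = 14.64, 61×0.16 = 9.76, 61×0.15 = 9.15, 61×0.24 = 14.64, 61×0.21 = 12.81.
pink: (4 − 14.64)²/14.64 = 113.2096/14.64 = 7.7329
purple: (16 − 9.76)²/9.76 = 38.9376/9.76 = 3.9895
lime: (7 − 9.15)²/9.15 = 4.6225/9.15 = 0.5052
cyan: (22 − 14.64)²/14.64 = 54.1696/14.64 = 3.7001
blue: (12 − 12.81)²/12.81 = 0.6561/12.81 = 0.0512
Sum = 15.979
df = 4. Since 15.979 > 9.488, we reject H₀.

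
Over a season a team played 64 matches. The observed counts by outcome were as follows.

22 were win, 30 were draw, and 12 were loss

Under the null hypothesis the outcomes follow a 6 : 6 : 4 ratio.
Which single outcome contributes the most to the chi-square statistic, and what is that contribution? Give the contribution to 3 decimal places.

Ratio total = 16. Expected counts: 64×6/16 = 24, 64×6/16 = 24, 64×4/16 = 16.
χ² = (22−24)²/24 + (30−24)²/24 + (12−16)²/16
   = 0.1667 + 1.5000 + 1.0000
The largest term is for draw: 1.500.

draw, 1.500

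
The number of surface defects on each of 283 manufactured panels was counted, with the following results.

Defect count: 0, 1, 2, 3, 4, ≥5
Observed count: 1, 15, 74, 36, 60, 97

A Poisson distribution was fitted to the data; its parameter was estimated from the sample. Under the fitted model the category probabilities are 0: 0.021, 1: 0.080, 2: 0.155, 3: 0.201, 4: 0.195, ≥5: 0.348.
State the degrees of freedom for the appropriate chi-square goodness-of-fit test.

There are k = 6 categories and 1 parameter estimated from the data, so df = 6 − 1 − 1 = 4.

4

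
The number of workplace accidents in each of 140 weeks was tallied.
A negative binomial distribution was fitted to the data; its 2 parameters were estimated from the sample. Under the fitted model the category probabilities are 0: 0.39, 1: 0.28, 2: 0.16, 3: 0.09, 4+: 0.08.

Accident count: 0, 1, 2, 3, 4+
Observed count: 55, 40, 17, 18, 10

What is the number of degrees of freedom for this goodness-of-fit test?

2

There are k = 5 categories and 2 parameters estimated from the data, so df = 5 − 1 − 2 = 2.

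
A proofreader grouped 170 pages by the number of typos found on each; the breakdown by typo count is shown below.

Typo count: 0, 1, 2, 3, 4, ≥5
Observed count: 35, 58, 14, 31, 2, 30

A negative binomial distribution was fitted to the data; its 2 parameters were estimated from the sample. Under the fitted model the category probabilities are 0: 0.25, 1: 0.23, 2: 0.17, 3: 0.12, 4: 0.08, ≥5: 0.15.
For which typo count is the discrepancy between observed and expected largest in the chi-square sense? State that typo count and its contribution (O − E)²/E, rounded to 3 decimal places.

4, 9.894

Expected counts E_i = n·p_i: 170×0.25 = 42.5, 170×0.23 = 39.1, 170×0.17 = 28.9, 170×0.12 = 20.4, 170×0.08 = 13.6, 170×0.15 = 25.5.
0: (35 − 42.5)²/42.5 = 56.25/42.5 = 1.3235
1: (58 − 39.1)²/39.1 = 357.21/39.1 = 9.1358
2: (14 − 28.9)²/28.9 = 222.01/28.9 = 7.6820
3: (31 − 20.4)²/20.4 = 112.36/20.4 = 5.5078
4: (2 − 13.6)²/13.6 = 134.56/13.6 = 9.8941
≥5: (30 − 25.5)²/25.5 = 20.25/25.5 = 0.7941
The largest term is for 4: 9.894.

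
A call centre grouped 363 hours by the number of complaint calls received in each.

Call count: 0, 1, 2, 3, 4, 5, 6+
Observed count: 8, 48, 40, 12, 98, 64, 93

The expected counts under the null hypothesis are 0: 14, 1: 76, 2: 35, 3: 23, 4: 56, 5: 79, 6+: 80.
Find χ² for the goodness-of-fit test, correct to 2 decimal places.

55.32

χ² = (8−14)²/14 + (48−76)²/76 + (40−35)²/35 + (12−23)²/23 + (98−56)²/56 + (64−79)²/79 + (93−80)²/80
   = 2.571 + 10.316 + 0.714 + 5.261 + 31.500 + 2.848 + 2.113
Sum = 55.32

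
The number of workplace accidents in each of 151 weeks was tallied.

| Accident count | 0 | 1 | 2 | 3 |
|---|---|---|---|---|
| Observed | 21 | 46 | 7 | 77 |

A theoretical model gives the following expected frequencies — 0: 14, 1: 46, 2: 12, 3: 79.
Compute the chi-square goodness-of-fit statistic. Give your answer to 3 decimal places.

cat         O        E   (O−E)²/E
0          21       14     3.5000
1          46       46     0.0000
2           7       12     2.0833
3          77       79     0.0506
Sum = 5.634

5.634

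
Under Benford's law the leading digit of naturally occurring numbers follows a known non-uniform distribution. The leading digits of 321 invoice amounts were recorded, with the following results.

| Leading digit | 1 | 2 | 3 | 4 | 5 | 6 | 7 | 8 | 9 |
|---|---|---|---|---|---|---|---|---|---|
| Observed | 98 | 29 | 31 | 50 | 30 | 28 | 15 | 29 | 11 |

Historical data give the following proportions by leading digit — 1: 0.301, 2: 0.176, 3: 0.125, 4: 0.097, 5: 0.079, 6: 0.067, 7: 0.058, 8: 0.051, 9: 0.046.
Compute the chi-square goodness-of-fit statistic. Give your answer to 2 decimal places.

41.12

Expected counts E_i = n·p_i: 321×0.301 = 96.621, 321×0.176 = 56.496, 321×0.125 = 40.125, 321×0.097 = 31.137, 321×0.079 = 25.359, 321×0.067 = 21.507, 321×0.058 = 18.618, 321×0.051 = 16.371, 321×0.046 = 14.766.
χ² = (98−96.621)²/96.621 + (29−56.496)²/56.496 + (31−40.125)²/40.125 + (50−31.137)²/31.137 + (30−25.359)²/25.359 + (28−21.507)²/21.507 + (15−18.618)²/18.618 + (29−16.371)²/16.371 + (11−14.766)²/14.766
   = 0.020 + 13.382 + 2.075 + 11.427 + 0.849 + 1.960 + 0.703 + 9.742 + 0.961
Sum = 41.12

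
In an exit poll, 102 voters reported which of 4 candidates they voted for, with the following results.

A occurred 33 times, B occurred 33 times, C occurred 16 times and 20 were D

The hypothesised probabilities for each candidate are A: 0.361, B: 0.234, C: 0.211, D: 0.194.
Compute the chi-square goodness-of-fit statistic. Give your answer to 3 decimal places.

5.310

Expected counts E_i = n·p_i: 102×0.361 = 36.822, 102×0.234 = 23.868, 102×0.211 = 21.522, 102×0.194 = 19.788.
cat         O        E   (O−E)²/E
A          33   36.822     0.3967
B          33   23.868     3.4939
C          16   21.522     1.4168
D          20   19.788     0.0023
Sum = 5.310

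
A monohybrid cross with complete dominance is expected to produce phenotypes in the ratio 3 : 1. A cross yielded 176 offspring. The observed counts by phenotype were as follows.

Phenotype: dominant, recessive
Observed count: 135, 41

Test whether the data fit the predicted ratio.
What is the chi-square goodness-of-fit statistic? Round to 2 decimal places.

Ratio total = 4. Expected counts: 176×3/4 = 132, 176×1/4 = 44.
cat            O        E   (O−E)²/E
dominant     135      132      0.068
recessive     41       44      0.205
Sum = 0.27

0.27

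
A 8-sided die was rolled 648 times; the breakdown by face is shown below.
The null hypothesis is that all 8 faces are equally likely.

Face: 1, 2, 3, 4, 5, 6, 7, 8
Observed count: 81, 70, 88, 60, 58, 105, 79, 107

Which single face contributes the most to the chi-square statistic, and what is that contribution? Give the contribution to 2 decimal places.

8, 8.35

Under H₀ each category has probability 1/8, so each expected count is 648/8 = 81.
χ² = (81−81)²/81 + (70−81)²/81 + (88−81)²/81 + (60−81)²/81 + (58−81)²/81 + (105−81)²/81 + (79−81)²/81 + (107−81)²/81
   = 0.000 + 1.494 + 0.605 + 5.444 + 6.531 + 7.111 + 0.049 + 8.346
The largest term is for 8: 8.35.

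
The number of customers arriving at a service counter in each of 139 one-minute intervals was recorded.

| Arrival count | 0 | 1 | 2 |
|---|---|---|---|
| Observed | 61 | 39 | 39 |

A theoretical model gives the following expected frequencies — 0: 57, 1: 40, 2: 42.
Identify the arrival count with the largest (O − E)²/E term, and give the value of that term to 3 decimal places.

0, 0.281

cat         O        E   (O−E)²/E
0          61       57     0.2807
1          39       40     0.0250
2          39       42     0.2143
The largest term is for 0: 0.281.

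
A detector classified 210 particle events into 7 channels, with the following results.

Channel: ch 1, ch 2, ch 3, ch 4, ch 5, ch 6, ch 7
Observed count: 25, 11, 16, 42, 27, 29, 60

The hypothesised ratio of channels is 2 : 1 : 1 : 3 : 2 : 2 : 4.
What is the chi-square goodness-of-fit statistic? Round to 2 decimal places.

Ratio total = 15. Expected counts: 210×2/15 = 28, 210×1/15 = 14, 210×1/15 = 14, 210×3/15 = 42, 210×2/15 = 28, 210×2/15 = 28, 210×4/15 = 56.
χ² = (25−28)²/28 + (11−14)²/14 + (16−14)²/14 + (42−42)²/42 + (27−28)²/28 + (29−28)²/28 + (60−56)²/56
   = 0.321 + 0.643 + 0.286 + 0.000 + 0.036 + 0.036 + 0.286
Sum = 1.61

1.61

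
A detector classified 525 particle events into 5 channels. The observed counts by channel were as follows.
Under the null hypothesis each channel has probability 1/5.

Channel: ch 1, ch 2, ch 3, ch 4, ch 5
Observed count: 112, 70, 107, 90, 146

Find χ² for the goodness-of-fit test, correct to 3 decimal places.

30.324

Under H₀ each category has probability 1/5, so each expected count is 525/5 = 105.
ch 1: (112 − 105)²/105 = 49/105 = 0.4667
ch 2: (70 − 105)²/105 = 1225/105 = 11.6667
ch 3: (107 − 105)²/105 = 4/105 = 0.0381
ch 4: (90 − 105)²/105 = 225/105 = 2.1429
ch 5: (146 − 105)²/105 = 1681/105 = 16.0095
Sum = 30.324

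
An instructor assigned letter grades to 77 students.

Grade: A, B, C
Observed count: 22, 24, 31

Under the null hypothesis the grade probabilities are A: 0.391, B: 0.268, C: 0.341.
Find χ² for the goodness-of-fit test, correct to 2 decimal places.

Expected counts E_i = n·p_i: 77×0.391 = 30.107, 77×0.268 = 20.636, 77×0.341 = 26.257.
cat         O        E   (O−E)²/E
A          22   30.107      2.183
B          24   20.636      0.548
C          31   26.257      0.857
Sum = 3.59

3.59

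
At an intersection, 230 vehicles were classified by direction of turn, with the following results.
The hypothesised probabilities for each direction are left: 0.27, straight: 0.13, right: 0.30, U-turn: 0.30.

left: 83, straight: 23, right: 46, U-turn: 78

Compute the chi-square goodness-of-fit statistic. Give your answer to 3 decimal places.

Expected counts E_i = n·p_i: 230×0.27 = 62.1, 230×0.13 = 29.9, 230×0.30 = 69, 230×0.30 = 69.
χ² = (83−62.1)²/62.1 + (23−29.9)²/29.9 + (46−69)²/69 + (78−69)²/69
   = 7.0340 + 1.5923 + 7.6667 + 1.1739
Sum = 17.467

17.467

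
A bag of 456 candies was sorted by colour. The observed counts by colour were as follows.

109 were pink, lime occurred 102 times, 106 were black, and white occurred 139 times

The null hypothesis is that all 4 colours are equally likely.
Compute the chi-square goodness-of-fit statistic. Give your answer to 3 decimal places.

Under H₀ each category has probability 1/4, so each expected count is 456/4 = 114.
χ² = (109−114)²/114 + (102−114)²/114 + (106−114)²/114 + (139−114)²/114
   = 0.2193 + 1.2632 + 0.5614 + 5.4825
Sum = 7.526

7.526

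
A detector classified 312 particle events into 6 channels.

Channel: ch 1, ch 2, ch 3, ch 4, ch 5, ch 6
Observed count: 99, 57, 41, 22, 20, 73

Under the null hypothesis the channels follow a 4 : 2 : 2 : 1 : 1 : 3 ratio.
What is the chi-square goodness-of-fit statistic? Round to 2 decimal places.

3.65

Ratio total = 13. Expected counts: 312×4/13 = 96, 312×2/13 = 48, 312×2/13 = 48, 312×1/13 = 24, 312×1/13 = 24, 312×3/13 = 72.
ch 1: (99 − 96)²/96 = 9/96 = 0.094
ch 2: (57 − 48)²/48 = 81/48 = 1.688
ch 3: (41 − 48)²/48 = 49/48 = 1.021
ch 4: (22 − 24)²/24 = 4/24 = 0.167
ch 5: (20 − 24)²/24 = 16/24 = 0.667
ch 6: (73 − 72)²/72 = 1/72 = 0.014
Sum = 3.65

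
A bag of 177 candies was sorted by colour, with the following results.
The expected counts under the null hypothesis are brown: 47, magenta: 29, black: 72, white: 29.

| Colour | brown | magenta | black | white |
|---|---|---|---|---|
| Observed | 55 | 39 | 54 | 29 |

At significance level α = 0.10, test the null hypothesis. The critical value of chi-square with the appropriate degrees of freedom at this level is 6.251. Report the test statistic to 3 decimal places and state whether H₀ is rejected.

brown: (55 − 47)²/47 = 64/47 = 1.3617
magenta: (39 − 29)²/29 = 100/29 = 3.4483
black: (54 − 72)²/72 = 324/72 = 4.5000
white: (29 − 29)²/29 = 0/29 = 0.0000
Sum = 9.310
df = 3. Since 9.310 > 6.251, we reject H₀.

9.310; reject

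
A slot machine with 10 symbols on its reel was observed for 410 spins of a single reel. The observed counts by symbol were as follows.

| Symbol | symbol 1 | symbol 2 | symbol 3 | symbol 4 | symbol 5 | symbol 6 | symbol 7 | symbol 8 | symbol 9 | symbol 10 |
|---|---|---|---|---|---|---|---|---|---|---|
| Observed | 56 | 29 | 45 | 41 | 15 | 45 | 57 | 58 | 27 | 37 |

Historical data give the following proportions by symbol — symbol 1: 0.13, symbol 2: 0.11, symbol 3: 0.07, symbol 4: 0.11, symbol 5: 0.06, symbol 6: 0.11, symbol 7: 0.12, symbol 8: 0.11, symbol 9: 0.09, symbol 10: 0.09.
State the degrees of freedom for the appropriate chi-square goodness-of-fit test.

There are k = 10 categories and no parameters were estimated from the data, so df = 10 − 1 = 9.

9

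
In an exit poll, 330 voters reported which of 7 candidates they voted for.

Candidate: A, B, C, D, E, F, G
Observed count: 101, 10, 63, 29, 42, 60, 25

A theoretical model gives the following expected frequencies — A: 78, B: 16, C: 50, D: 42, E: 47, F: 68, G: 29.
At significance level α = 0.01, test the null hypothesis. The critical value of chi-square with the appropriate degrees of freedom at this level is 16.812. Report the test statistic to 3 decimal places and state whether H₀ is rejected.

A: (101 − 78)²/78 = 529/78 = 6.7821
B: (10 − 16)²/16 = 36/16 = 2.2500
C: (63 − 50)²/50 = 169/50 = 3.3800
D: (29 − 42)²/42 = 169/42 = 4.0238
E: (42 − 47)²/47 = 25/47 = 0.5319
F: (60 − 68)²/68 = 64/68 = 0.9412
G: (25 − 29)²/29 = 16/29 = 0.5517
Sum = 18.461
df = 6. Since 18.461 > 16.812, we reject H₀.

18.461; reject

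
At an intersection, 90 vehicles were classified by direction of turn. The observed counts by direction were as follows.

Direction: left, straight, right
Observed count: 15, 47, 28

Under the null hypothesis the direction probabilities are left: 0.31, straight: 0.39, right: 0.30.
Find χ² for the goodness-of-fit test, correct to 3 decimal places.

10.036

Expected counts E_i = n·p_i: 90×0.31 = 27.9, 90×0.39 = 35.1, 90×0.30 = 27.
χ² = (15−27.9)²/27.9 + (47−35.1)²/35.1 + (28−27)²/27
   = 5.9645 + 4.0345 + 0.0370
Sum = 10.036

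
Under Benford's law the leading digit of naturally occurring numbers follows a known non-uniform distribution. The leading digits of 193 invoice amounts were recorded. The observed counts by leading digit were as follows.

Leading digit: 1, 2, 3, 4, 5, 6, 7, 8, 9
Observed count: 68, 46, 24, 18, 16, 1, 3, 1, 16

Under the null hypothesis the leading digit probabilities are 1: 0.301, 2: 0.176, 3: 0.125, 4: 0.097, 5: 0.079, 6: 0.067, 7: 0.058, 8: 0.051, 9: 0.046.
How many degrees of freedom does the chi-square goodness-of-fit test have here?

8

There are k = 9 categories and no parameters were estimated from the data, so df = 9 − 1 = 8.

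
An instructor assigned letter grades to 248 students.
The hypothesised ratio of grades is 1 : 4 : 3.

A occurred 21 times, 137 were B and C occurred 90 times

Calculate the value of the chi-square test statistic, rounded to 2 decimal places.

Ratio total = 8. Expected counts: 248×1/8 = 31, 248×4/8 = 124, 248×3/8 = 93.
cat         O        E   (O−E)²/E
A          21       31      3.226
B         137      124      1.363
C          90       93      0.097
Sum = 4.69

4.69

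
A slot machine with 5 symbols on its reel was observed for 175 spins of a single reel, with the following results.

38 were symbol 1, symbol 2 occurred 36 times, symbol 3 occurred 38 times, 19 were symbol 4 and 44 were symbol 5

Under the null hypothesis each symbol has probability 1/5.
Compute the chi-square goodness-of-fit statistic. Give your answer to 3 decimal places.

Expected count for each of the 5 categories: 175/5 = 35.
χ² = (38−35)²/35 + (36−35)²/35 + (38−35)²/35 + (19−35)²/35 + (44−35)²/35
   = 0.2571 + 0.0286 + 0.2571 + 7.3143 + 2.3143
Sum = 10.171

10.171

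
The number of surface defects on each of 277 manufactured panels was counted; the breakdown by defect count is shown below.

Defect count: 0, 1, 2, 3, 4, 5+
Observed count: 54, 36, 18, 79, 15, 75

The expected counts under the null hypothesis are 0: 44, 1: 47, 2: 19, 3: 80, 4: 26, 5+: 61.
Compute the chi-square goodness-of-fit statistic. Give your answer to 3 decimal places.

cat         O        E   (O−E)²/E
0          54       44     2.2727
1          36       47     2.5745
2          18       19     0.0526
3          79       80     0.0125
4          15       26     4.6538
5+         75       61     3.2131
Sum = 12.779

12.779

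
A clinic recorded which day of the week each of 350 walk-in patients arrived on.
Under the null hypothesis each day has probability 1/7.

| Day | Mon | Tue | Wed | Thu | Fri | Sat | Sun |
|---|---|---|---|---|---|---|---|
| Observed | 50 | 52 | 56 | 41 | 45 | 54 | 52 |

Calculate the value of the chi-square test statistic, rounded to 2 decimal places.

Expected count for each of the 7 categories: 350/7 = 50.
χ² = (50−50)²/50 + (52−50)²/50 + (56−50)²/50 + (41−50)²/50 + (45−50)²/50 + (54−50)²/50 + (52−50)²/50
   = 0.000 + 0.080 + 0.720 + 1.620 + 0.500 + 0.320 + 0.080
Sum = 3.32

3.32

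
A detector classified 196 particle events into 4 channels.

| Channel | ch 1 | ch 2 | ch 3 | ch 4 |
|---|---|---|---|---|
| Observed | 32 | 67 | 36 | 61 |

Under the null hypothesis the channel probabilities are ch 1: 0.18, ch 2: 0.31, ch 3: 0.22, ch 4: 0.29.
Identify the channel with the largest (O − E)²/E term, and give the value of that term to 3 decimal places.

Expected counts E_i = n·p_i: 196×0.18 = 35.28, 196×0.31 = 60.76, 196×0.22 = 43.12, 196×0.29 = 56.84.
cat         O        E   (O−E)²/E
ch 1       32    35.28     0.3049
ch 2       67    60.76     0.6408
ch 3       36    43.12     1.1757
ch 4       61    56.84     0.3045
The largest term is for ch 3: 1.176.

ch 3, 1.176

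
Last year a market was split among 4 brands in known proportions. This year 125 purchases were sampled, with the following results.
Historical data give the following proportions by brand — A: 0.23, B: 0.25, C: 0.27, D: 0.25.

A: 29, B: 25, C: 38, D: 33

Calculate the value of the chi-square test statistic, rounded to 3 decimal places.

Expected counts E_i = n·p_i: 125×0.23 = 28.75, 125×0.25 = 31.25, 125×0.27 = 33.75, 125×0.25 = 31.25.
A: (29 − 28.75)²/28.75 = 0.0625/28.75 = 0.0022
B: (25 − 31.25)²/31.25 = 39.0625/31.25 = 1.2500
C: (38 − 33.75)²/33.75 = 18.0625/33.75 = 0.5352
D: (33 − 31.25)²/31.25 = 3.0625/31.25 = 0.0980
Sum = 1.885

1.885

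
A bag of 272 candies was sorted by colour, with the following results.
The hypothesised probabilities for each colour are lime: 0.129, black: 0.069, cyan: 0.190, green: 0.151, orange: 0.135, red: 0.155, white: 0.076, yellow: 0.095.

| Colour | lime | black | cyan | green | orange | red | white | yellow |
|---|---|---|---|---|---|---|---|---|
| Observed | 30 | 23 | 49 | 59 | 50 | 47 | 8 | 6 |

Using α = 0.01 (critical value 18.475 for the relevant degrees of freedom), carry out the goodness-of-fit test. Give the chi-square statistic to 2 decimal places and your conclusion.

38.02; reject

Expected counts E_i = n·p_i: 272×0.129 = 35.088, 272×0.069 = 18.768, 272×0.190 = 51.68, 272×0.151 = 41.072, 272×0.135 = 36.72, 272×0.155 = 42.16, 272×0.076 = 20.672, 272×0.095 = 25.84.
lime: (30 − 35.088)²/35.088 = 25.887744/35.088 = 0.738
black: (23 − 18.768)²/18.768 = 17.909824/18.768 = 0.954
cyan: (49 − 51.68)²/51.68 = 7.1824/51.68 = 0.139
green: (59 − 41.072)²/41.072 = 321.413184/41.072 = 7.826
orange: (50 − 36.72)²/36.72 = 176.3584/36.72 = 4.803
red: (47 − 42.16)²/42.16 = 23.4256/42.16 = 0.556
white: (8 − 20.672)²/20.672 = 160.579584/20.672 = 7.768
yellow: (6 − 25.84)²/25.84 = 393.6256/25.84 = 15.233
Sum = 38.02
df = 7. Since 38.02 > 18.475, we reject H₀.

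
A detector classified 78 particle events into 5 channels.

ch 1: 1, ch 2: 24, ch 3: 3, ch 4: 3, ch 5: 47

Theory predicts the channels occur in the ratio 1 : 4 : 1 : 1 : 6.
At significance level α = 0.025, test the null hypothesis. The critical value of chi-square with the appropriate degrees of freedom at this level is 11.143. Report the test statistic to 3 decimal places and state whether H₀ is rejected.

10.528; do not reject

Ratio total = 13. Expected counts: 78×1/13 = 6, 78×4/13 = 24, 78×1/13 = 6, 78×1/13 = 6, 78×6/13 = 36.
χ² = (1−6)²/6 + (24−24)²/24 + (3−6)²/6 + (3−6)²/6 + (47−36)²/36
   = 4.1667 + 0.0000 + 1.5000 + 1.5000 + 3.3611
Sum = 10.528
df = 4. Since 10.528 < 11.143, we do not reject H₀.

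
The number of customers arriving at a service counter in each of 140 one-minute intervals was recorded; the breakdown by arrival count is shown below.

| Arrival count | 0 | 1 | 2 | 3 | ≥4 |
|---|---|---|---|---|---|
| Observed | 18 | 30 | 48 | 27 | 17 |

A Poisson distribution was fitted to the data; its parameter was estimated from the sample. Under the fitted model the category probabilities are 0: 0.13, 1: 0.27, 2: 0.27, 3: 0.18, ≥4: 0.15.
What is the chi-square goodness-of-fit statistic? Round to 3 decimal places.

5.255

Expected counts E_i = n·p_i: 140×0.13 = 18.2, 140×0.27 = 37.8, 140×0.27 = 37.8, 140×0.18 = 25.2, 140×0.15 = 21.
χ² = (18−18.2)²/18.2 + (30−37.8)²/37.8 + (48−37.8)²/37.8 + (27−25.2)²/25.2 + (17−21)²/21
   = 0.0022 + 1.6095 + 2.7524 + 0.1286 + 0.7619
Sum = 5.255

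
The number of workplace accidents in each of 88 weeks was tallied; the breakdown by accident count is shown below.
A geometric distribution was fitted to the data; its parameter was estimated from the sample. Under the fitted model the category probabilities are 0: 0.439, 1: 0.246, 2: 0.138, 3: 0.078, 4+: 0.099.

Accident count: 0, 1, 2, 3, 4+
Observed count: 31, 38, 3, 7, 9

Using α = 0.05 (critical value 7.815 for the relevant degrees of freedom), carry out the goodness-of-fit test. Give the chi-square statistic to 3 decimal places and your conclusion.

Expected counts E_i = n·p_i: 88×0.439 = 38.632, 88×0.246 = 21.648, 88×0.138 = 12.144, 88×0.078 = 6.864, 88×0.099 = 8.712.
0: (31 − 38.632)²/38.632 = 58.247424/38.632 = 1.5078
1: (38 − 21.648)²/21.648 = 267.387904/21.648 = 12.3516
2: (3 − 12.144)²/12.144 = 83.612736/12.144 = 6.8851
3: (7 − 6.864)²/6.864 = 0.018496/6.864 = 0.0027
4+: (9 − 8.712)²/8.712 = 0.082944/8.712 = 0.0095
Sum = 20.757
df = 3. Since 20.757 > 7.815, we reject H₀.

20.757; reject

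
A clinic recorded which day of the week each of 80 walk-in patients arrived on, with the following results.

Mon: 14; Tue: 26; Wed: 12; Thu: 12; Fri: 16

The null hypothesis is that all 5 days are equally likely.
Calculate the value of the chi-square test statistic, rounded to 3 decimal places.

8.500

Under H₀ each category has probability 1/5, so each expected count is 80/5 = 16.
Mon: (14 − 16)²/16 = 4/16 = 0.2500
Tue: (26 − 16)²/16 = 100/16 = 6.2500
Wed: (12 − 16)²/16 = 16/16 = 1.0000
Thu: (12 − 16)²/16 = 16/16 = 1.0000
Fri: (16 − 16)²/16 = 0/16 = 0.0000
Sum = 8.500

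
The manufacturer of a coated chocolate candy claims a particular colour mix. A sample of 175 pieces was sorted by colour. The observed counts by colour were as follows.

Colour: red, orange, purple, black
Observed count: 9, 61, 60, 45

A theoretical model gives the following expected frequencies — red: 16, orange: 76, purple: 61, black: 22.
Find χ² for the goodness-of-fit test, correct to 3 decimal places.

30.085

cat         O        E   (O−E)²/E
red         9       16     3.0625
orange     61       76     2.9605
purple     60       61     0.0164
black      45       22    24.0455
Sum = 30.085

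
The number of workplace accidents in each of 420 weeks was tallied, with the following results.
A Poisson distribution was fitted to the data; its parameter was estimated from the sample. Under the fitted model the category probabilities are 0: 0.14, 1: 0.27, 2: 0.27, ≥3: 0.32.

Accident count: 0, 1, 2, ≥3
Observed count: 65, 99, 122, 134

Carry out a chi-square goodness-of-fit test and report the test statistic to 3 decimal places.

Expected counts E_i = n·p_i: 420×0.14 = 58.8, 420×0.27 = 113.4, 420×0.27 = 113.4, 420×0.32 = 134.4.
cat         O        E   (O−E)²/E
0          65     58.8     0.6537
1          99    113.4     1.8286
2         122    113.4     0.6522
≥3        134    134.4     0.0012
Sum = 3.136

3.136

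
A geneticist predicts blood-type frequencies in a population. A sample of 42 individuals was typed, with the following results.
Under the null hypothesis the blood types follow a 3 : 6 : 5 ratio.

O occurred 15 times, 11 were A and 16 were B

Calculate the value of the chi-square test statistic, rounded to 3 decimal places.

Ratio total = 14. Expected counts: 42×3/14 = 9, 42×6/14 = 18, 42×5/14 = 15.
O: (15 − 9)²/9 = 36/9 = 4.0000
A: (11 − 18)²/18 = 49/18 = 2.7222
B: (16 − 15)²/15 = 1/15 = 0.0667
Sum = 6.789

6.789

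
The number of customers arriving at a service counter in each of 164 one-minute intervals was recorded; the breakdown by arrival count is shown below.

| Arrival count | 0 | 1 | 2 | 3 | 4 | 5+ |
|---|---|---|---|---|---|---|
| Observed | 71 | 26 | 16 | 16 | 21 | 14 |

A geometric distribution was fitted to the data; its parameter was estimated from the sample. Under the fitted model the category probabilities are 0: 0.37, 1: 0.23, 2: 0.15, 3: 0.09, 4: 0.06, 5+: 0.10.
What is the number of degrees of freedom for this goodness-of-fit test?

4

There are k = 6 categories and 1 parameter estimated from the data, so df = 6 − 1 − 1 = 4.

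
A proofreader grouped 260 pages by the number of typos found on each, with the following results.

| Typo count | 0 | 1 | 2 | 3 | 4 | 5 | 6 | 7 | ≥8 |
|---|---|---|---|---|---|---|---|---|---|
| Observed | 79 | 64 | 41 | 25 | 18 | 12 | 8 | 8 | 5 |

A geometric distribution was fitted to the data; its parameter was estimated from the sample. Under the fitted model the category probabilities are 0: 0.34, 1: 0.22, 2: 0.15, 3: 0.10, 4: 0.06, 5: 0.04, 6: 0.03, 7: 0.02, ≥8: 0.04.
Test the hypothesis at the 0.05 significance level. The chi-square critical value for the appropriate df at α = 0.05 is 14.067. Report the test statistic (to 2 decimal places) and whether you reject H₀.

6.88; do not reject

Expected counts E_i = n·p_i: 260×0.34 = 88.4, 260×0.22 = 57.2, 260×0.15 = 39, 260×0.10 = 26, 260×0.06 = 15.6, 260×0.04 = 10.4, 260×0.03 = 7.8, 260×0.02 = 5.2, 260×0.04 = 10.4.
χ² = (79−88.4)²/88.4 + (64−57.2)²/57.2 + (41−39)²/39 + (25−26)²/26 + (18−15.6)²/15.6 + (12−10.4)²/10.4 + (8−7.8)²/7.8 + (8−5.2)²/5.2 + (5−10.4)²/10.4
   = 1.000 + 0.808 + 0.103 + 0.038 + 0.369 + 0.246 + 0.005 + 1.508 + 2.804
Sum = 6.88
df = 7. Since 6.88 < 14.067, we do not reject H₀.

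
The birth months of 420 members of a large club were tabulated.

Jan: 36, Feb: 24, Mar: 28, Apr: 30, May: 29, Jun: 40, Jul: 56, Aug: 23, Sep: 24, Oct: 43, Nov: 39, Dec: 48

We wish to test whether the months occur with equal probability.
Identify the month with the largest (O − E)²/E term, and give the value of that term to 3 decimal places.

Jul, 12.600

Under H₀ each category has probability 1/12, so each expected count is 420/12 = 35.
χ² = (36−35)²/35 + (24−35)²/35 + (28−35)²/35 + (30−35)²/35 + (29−35)²/35 + (40−35)²/35 + (56−35)²/35 + (23−35)²/35 + (24−35)²/35 + (43−35)²/35 + (39−35)²/35 + (48−35)²/35
   = 0.0286 + 3.4571 + 1.4000 + 0.7143 + 1.0286 + 0.7143 + 12.6000 + 4.1143 + 3.4571 + 1.8286 + 0.4571 + 4.8286
The largest term is for Jul: 12.600.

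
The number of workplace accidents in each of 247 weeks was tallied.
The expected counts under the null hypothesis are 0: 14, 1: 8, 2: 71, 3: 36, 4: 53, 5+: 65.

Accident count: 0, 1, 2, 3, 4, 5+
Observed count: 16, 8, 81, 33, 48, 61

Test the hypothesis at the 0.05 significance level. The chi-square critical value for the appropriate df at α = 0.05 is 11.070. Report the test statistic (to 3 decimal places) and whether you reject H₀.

2.662; do not reject

cat         O        E   (O−E)²/E
0          16       14     0.2857
1           8        8     0.0000
2          81       71     1.4085
3          33       36     0.2500
4          48       53     0.4717
5+         61       65     0.2462
Sum = 2.662
df = 5. Since 2.662 < 11.070, we do not reject H₀.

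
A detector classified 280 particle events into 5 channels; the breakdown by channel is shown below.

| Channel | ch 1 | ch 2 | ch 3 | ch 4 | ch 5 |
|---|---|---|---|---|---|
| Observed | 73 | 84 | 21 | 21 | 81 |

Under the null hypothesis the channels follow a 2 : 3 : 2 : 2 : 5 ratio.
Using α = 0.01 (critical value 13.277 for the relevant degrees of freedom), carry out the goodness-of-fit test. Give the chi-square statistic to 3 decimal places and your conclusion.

58.485; reject

Ratio total = 14. Expected counts: 280×2/14 = 40, 280×3/14 = 60, 280×2/14 = 40, 280×2/14 = 40, 280×5/14 = 100.
ch 1: (73 − 40)²/40 = 1089/40 = 27.2250
ch 2: (84 − 60)²/60 = 576/60 = 9.6000
ch 3: (21 − 40)²/40 = 361/40 = 9.0250
ch 4: (21 − 40)²/40 = 361/40 = 9.0250
ch 5: (81 − 100)²/100 = 361/100 = 3.6100
Sum = 58.485
df = 4. Since 58.485 > 13.277, we reject H₀.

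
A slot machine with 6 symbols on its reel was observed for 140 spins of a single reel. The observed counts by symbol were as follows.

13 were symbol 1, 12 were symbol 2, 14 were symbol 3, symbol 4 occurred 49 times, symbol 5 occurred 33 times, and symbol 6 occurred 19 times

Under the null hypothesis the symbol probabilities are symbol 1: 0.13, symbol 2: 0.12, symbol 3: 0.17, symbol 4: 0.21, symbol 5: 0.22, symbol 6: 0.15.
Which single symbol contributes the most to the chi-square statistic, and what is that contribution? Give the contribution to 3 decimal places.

symbol 4, 13.067

Expected counts E_i = n·p_i: 140×0.13 = 18.2, 140×0.12 = 16.8, 140×0.17 = 23.8, 140×0.21 = 29.4, 140×0.22 = 30.8, 140×0.15 = 21.
χ² = (13−18.2)²/18.2 + (12−16.8)²/16.8 + (14−23.8)²/23.8 + (49−29.4)²/29.4 + (33−30.8)²/30.8 + (19−21)²/21
   = 1.4857 + 1.3714 + 4.0353 + 13.0667 + 0.1571 + 0.1905
The largest term is for symbol 4: 13.067.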